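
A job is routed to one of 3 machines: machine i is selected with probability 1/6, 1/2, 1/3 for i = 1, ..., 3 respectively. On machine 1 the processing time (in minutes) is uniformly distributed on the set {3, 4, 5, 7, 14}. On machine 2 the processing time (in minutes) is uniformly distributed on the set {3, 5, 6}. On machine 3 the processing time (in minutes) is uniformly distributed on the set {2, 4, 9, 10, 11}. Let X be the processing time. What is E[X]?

35/6

E[X | machine 1] = (3+4+5+7+14)/5 = 33/5.
E[X | machine 2] = (3+5+6)/3 = 14/3.
E[X | machine 3] = (2+4+9+10+11)/5 = 36/5.
By the law of total expectation,
E[X] = (1/6)·(33/5) + (1/2)·(14/3) + (1/3)·(36/5) = 35/6.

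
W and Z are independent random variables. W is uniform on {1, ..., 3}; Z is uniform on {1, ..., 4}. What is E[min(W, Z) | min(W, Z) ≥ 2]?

7/3

Outcomes with min(W, Z) ≥ 2: (2,2), (2,3), (2,4), (3,2), (3,3), (3,4), each with probability 1/12.
E[min(W, Z) | min(W, Z) ≥ 2] = (2 + 2 + 2 + 2 + 3 + 3) / 6 = 7/3.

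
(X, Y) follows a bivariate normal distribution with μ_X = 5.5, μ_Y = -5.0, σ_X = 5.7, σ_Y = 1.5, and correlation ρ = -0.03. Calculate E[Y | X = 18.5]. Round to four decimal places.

For a bivariate normal, E[Y | X=x] = μ_Y + ρ·(σ_Y/σ_X)·(x − μ_X).
E[Y | X=18.5] = -5.0 + (-0.03)·(1.5/5.7)·(18.5 − (5.5)) = -5.0 + (-0.0078947)·(13) = -5.1026.

-5.1026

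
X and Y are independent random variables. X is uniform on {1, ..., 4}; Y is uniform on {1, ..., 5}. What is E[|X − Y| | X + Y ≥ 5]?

P(X + Y ≥ 5) = 7/10.
Summing |X−Y|·P(x,y) over outcomes with X + Y ≥ 5 gives 6/5.
E[|X − Y| | X + Y ≥ 5] = (6/5) / (7/10) = 12/7.

12/7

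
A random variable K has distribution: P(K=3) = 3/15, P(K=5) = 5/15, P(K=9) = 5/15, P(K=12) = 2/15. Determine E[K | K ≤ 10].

P(K ≤ 10) = 13/15.
Σ over the event: 3·1/5 + 5·1/3 + 9·1/3 = 79/15.
E[K | K ≤ 10] = (79/15) / (13/15) = 79/13.

79/13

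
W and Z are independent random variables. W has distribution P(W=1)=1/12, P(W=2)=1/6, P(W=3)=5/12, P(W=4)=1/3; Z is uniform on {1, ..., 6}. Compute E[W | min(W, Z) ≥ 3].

31/9

P(min(W, Z) ≥ 3) = 1/2.
Summing W·P(x,y) over outcomes with min(W, Z) ≥ 3 gives 31/18.
E[W | min(W, Z) ≥ 3] = (31/18) / (1/2) = 31/9.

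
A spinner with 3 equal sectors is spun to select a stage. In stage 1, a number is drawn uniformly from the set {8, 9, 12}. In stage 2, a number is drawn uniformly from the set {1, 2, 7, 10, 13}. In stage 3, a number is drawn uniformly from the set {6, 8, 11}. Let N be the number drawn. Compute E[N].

E[N | stage 1] = (8+9+12)/3 = 29/3.
E[N | stage 2] = (1+2+7+10+13)/5 = 33/5.
E[N | stage 3] = (6+8+11)/3 = 25/3.
E[N] = (1/3)·(29/3) + (1/3)·(33/5) + (1/3)·(25/3) = 41/5.

41/5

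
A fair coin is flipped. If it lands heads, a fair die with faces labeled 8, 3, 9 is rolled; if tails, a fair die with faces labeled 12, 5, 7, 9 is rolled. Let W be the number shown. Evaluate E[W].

E[W | heads] = (8+3+9)/3 = 20/3.
E[W | tails] = (12+5+7+9)/4 = 33/4.
By the law of total expectation,
E[W] = (1/2)·(20/3) + (1/2)·(33/4) = 179/24.

179/24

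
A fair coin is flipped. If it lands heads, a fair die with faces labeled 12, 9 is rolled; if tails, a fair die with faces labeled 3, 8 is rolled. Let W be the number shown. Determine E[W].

E[W | heads] = (12+9)/2 = 21/2.
E[W | tails] = (3+8)/2 = 11/2.
E[W] = (1/2)·(21/2) + (1/2)·(11/2) = 8.

8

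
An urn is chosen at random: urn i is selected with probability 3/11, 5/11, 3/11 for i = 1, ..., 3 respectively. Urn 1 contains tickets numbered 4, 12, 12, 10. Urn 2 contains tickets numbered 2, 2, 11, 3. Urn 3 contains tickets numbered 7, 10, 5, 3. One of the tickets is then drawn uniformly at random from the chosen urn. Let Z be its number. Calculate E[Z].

279/44

E[Z | urn 1] = (4+12+12+10)/4 = 19/2.
E[Z | urn 2] = (2+2+11+3)/4 = 9/2.
E[Z | urn 3] = (7+10+5+3)/4 = 25/4.
By the law of total expectation,
E[Z] = (3/11)·(19/2) + (5/11)·(9/2) + (3/11)·(25/4) = 279/44.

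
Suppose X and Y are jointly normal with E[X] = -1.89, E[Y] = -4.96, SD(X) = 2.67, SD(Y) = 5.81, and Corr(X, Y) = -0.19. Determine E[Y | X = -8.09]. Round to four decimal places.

For a bivariate normal, E[Y | X=x] = μ_Y + ρ·(σ_Y/σ_X)·(x − μ_X).
E[Y | X=-8.09] = -4.96 + (-0.19)·(5.81/2.67)·(-8.09 − (-1.89)) = -4.96 + (-0.41345)·(-6.2) = -2.3966.

-2.3966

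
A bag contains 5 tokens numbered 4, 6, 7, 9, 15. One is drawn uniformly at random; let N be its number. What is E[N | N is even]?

5

P(N is even) = 2/5.
Σ over the event: 4·1/5 + 6·1/5 = 2.
E[N | N is even] = (2) / (2/5) = 5.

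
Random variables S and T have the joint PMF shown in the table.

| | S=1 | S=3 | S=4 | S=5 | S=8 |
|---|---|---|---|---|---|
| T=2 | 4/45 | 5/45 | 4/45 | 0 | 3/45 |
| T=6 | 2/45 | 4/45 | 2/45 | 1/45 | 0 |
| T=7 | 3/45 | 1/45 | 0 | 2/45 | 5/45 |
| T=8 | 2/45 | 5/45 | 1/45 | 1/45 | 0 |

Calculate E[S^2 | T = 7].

382/11

P(T = 7) = 11/45.
Σ S^2·P over the event = 1·(3/45) + 9·(1/45) + 25·(2/45) + 64·(5/45) = 382/45.
E[S^2 | T = 7] = (382/45) / (11/45) = 382/11.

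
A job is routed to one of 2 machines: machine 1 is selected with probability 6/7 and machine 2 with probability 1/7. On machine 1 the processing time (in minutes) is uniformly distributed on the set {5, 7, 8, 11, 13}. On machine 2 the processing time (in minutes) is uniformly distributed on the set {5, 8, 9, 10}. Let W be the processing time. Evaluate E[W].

E[W | machine 1] = (5+7+8+11+13)/5 = 44/5.
E[W | machine 2] = (5+8+9+10)/4 = 8.
By the law of total expectation,
E[W] = (6/7)·(44/5) + (1/7)·(8) = 304/35.

304/35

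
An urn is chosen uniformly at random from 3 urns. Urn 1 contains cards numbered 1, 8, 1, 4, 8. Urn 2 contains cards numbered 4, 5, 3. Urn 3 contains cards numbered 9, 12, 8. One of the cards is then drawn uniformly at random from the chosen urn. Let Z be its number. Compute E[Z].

E[Z | urn 1] = (1+8+1+4+8)/5 = 22/5.
E[Z | urn 2] = (4+5+3)/3 = 4.
E[Z | urn 3] = (9+12+8)/3 = 29/3.
By the law of total expectation,
E[Z] = (1/3)·(22/5) + (1/3)·(4) + (1/3)·(29/3) = 271/45.

271/45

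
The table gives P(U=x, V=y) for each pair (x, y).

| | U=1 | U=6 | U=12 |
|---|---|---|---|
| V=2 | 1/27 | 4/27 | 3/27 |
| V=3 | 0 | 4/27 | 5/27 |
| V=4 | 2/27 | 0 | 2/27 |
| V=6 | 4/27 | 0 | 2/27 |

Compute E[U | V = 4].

13/2

P(V = 4) = 4/27.
Σ U·P over the event = 1·(2/27) + 12·(2/27) = 26/27.
E[U | V = 4] = (26/27) / (4/27) = 13/2.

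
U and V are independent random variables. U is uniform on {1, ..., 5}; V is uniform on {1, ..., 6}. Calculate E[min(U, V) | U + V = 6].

Outcomes with U + V = 6: (1,5), (2,4), (3,3), (4,2), (5,1), each with probability 1/30.
E[min(U, V) | U + V = 6] = (1 + 2 + 3 + 2 + 1) / 5 = 9/5.

9/5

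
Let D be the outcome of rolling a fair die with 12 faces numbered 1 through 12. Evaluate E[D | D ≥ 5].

17/2

Given D ≥ 5, D is equally likely to be any of {5, 6, 7, 8, 9, 10, 11, 12}.
E[D | D ≥ 5] = (5 + 6 + 7 + 8 + 9 + 10 + 11 + 12) / 8 = 17/2.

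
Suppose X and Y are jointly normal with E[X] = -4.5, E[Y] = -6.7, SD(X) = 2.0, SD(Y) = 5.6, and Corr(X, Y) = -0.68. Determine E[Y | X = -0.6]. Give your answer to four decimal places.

E[Y | X=x] = μ_Y + ρ(σ_Y/σ_X)(x − μ_X) for jointly normal variables.
E[Y | X=-0.6] = -6.7 + (-0.68)·(5.6/2.0)·(-0.6 − (-4.5)) = -6.7 + (-1.904)·(3.9) = -14.1256.

-14.1256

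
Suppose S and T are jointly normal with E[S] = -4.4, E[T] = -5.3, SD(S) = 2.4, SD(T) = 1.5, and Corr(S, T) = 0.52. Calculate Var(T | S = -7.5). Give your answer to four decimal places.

The conditional variance in a bivariate normal is σ_T²(1 − ρ²), independent of x.
Var(T | S=-7.5) = (1.5)²·(1 − (0.52)²) = 2.25·0.7296 = 1.6416.

1.6416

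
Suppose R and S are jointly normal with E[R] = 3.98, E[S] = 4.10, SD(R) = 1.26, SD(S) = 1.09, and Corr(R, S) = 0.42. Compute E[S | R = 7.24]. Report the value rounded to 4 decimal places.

For a bivariate normal, E[S | R=x] = μ_S + ρ·(σ_S/σ_R)·(x − μ_R).
E[S | R=7.24] = 4.10 + (0.42)·(1.09/1.26)·(7.24 − (3.98)) = 4.10 + (0.36333)·(3.26) = 5.2845.

5.2845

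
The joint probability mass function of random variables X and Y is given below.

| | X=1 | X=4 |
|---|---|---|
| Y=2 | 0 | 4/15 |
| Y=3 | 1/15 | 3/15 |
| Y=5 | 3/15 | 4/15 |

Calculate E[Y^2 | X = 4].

P(X = 4) = 11/15.
Σ Y^2·P over the event = 4·(4/15) + 9·(3/15) + 25·(4/15) = 143/15.
E[Y^2 | X = 4] = (143/15) / (11/15) = 13.

13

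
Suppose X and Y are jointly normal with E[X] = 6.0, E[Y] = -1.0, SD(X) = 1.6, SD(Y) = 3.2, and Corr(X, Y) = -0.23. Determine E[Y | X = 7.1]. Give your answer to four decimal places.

-1.5060

E[Y | X=x] = μ_Y + ρ(σ_Y/σ_X)(x − μ_X) for jointly normal variables.
E[Y | X=7.1] = -1.0 + (-0.23)·(3.2/1.6)·(7.1 − (6.0)) = -1.0 + (-0.46)·(1.1) = -1.5060.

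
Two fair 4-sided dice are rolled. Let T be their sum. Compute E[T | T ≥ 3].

26/5

P(T ≥ 3) = 15/16.
Σ over the event: 3·1/8 + 4·3/16 + 5·1/4 + 6·3/16 + 7·1/8 + 8·1/16 = 39/8.
E[T | T ≥ 3] = (39/8) / (15/16) = 26/5.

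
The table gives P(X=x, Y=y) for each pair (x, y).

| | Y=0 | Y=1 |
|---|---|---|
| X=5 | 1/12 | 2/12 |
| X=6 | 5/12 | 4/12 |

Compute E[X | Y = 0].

P(Y = 0) = 1/2.
Σ X·P over the event = 5·(1/12) + 6·(5/12) = 35/12.
E[X | Y = 0] = (35/12) / (1/2) = 35/6.

35/6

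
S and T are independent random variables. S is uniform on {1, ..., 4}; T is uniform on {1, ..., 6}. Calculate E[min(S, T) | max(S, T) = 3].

P(max(S, T) = 3) = 5/24.
Summing min(S,T)·P(x,y) over outcomes with max(S, T) = 3 gives 3/8.
E[min(S, T) | max(S, T) = 3] = (3/8) / (5/24) = 9/5.

9/5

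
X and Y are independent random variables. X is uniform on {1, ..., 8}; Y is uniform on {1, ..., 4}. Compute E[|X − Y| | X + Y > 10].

Outcomes with X + Y > 10: (7,4), (8,3), (8,4), each with probability 1/32.
E[|X − Y| | X + Y > 10] = (3 + 5 + 4) / 3 = 4.

4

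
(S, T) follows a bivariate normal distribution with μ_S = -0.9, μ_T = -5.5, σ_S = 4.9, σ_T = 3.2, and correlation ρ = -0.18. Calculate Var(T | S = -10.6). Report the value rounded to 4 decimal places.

9.9082

For a bivariate normal, Var(T | S=x) = σ_T²(1 − ρ²).
Var(T | S=-10.6) = (3.2)²·(1 − (-0.18)²) = 10.24·0.9676 = 9.9082.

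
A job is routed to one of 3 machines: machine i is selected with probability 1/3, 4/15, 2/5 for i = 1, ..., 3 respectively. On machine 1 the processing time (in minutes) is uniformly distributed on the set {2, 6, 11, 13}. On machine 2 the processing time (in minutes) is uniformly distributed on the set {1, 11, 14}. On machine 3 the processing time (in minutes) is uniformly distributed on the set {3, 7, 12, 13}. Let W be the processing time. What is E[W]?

E[W | machine 1] = (2+6+11+13)/4 = 8.
E[W | machine 2] = (1+11+14)/3 = 26/3.
E[W | machine 3] = (3+7+12+13)/4 = 35/4.
E[W] = (1/3)·(8) + (4/15)·(26/3) + (2/5)·(35/4) = 763/90.

763/90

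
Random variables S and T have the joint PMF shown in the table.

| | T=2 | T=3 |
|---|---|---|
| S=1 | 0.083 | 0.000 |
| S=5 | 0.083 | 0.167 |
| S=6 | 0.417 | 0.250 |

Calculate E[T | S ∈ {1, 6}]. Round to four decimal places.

2.3333

P(S ∈ {1, 6}) = 0.750.
Σ T·P over the event = 2·(0.083) + 2·(0.417) + 3·(0.250) = 1.750.
E[T | S ∈ {1, 6}] = (1.750) / (0.750) = 2.3333.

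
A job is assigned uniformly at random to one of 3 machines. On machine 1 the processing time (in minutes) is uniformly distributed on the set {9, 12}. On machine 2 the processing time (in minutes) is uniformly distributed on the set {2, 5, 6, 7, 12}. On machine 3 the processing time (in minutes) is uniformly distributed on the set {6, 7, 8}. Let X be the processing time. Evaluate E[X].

239/30

E[X | machine 1] = (9+12)/2 = 21/2.
E[X | machine 2] = (2+5+6+7+12)/5 = 32/5.
E[X | machine 3] = (6+7+8)/3 = 7.
By the law of total expectation,
E[X] = (1/3)·(21/2) + (1/3)·(32/5) + (1/3)·(7) = 239/30.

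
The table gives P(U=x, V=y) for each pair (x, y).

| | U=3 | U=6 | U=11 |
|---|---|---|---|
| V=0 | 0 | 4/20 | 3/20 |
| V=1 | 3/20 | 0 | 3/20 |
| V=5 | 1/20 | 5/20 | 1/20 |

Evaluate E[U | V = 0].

P(V = 0) = 7/20.
Σ U·P over the event = 6·(4/20) + 11·(3/20) = 57/20.
E[U | V = 0] = (57/20) / (7/20) = 57/7.

57/7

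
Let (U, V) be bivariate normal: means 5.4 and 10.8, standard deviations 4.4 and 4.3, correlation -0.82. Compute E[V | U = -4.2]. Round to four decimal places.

For a bivariate normal, E[V | U=x] = μ_V + ρ·(σ_V/σ_U)·(x − μ_U).
E[V | U=-4.2] = 10.8 + (-0.82)·(4.3/4.4)·(-4.2 − (5.4)) = 10.8 + (-0.80136)·(-9.6) = 18.4931.

18.4931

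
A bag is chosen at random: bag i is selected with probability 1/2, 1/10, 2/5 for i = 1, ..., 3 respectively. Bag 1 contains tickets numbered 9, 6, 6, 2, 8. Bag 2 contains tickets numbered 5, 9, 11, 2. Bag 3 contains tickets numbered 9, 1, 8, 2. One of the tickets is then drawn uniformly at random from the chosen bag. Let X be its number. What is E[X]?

E[X | bag 1] = (9+6+6+2+8)/5 = 31/5.
E[X | bag 2] = (5+9+11+2)/4 = 27/4.
E[X | bag 3] = (9+1+8+2)/4 = 5.
By the law of total expectation,
E[X] = (1/2)·(31/5) + (1/10)·(27/4) + (2/5)·(5) = 231/40.

231/40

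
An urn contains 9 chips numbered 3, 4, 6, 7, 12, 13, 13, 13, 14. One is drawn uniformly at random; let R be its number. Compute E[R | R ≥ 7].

P(R ≥ 7) = 2/3.
Σ over the event: 7·1/9 + 12·1/9 + 13·1/3 + 14·1/9 = 8.
E[R | R ≥ 7] = (8) / (2/3) = 12.

12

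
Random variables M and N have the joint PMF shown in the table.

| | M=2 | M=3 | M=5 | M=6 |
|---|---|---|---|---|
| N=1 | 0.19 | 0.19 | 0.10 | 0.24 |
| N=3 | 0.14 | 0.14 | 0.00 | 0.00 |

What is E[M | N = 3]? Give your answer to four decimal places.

P(N = 3) = 0.28.
Σ M·P over the event = 2·(0.14) + 3·(0.14) = 0.70.
E[M | N = 3] = (0.70) / (0.28) = 2.5000.

2.5000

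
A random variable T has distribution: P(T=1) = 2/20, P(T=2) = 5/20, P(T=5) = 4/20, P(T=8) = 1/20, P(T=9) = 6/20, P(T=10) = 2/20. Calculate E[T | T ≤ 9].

47/9

P(T ≤ 9) = 9/10.
Σ over the event: 1·1/10 + 2·1/4 + 5·1/5 + 8·1/20 + 9·3/10 = 47/10.
E[T | T ≤ 9] = (47/10) / (9/10) = 47/9.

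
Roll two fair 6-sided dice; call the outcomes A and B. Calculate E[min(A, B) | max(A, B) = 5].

25/9

Outcomes with max(A, B) = 5: (1,5), (2,5), (3,5), (4,5), (5,1), (5,2), (5,3), (5,4), (5,5), each with probability 1/36.
E[min(A, B) | max(A, B) = 5] = (1 + 2 + 3 + 4 + 1 + 2 + 3 + 4 + 5) / 9 = 25/9.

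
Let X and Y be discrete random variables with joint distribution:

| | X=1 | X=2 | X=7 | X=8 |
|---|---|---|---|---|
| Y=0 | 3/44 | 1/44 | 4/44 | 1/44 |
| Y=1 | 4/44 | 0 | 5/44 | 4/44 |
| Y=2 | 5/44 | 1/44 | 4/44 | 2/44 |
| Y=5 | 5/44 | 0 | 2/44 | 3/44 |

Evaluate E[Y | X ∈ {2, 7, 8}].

P(X ∈ {2, 7, 8}) = 27/44.
Summing Y·P(X=x,Y=y) over the conditioning event gives 12/11.
E[Y | X ∈ {2, 7, 8}] = (12/11) / (27/44) = 16/9.

16/9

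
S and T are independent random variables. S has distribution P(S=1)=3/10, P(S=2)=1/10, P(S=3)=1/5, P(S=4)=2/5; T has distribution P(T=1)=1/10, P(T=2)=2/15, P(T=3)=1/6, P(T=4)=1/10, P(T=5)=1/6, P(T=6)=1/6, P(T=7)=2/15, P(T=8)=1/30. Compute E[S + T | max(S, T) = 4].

P(max(S, T) = 4) = 13/50.
Summing (S+T)·P(x,y) over outcomes with max(S, T) = 4 gives 497/300.
E[S + T | max(S, T) = 4] = (497/300) / (13/50) = 497/78.

497/78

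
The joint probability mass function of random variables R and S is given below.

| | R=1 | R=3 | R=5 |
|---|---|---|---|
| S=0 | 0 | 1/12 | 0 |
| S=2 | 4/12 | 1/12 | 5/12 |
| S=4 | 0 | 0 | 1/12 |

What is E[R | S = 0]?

3

P(S = 0) = 1/12.
Summing R·P(R=x,S=y) over the conditioning event gives 1/4.
E[R | S = 0] = (1/4) / (1/12) = 3.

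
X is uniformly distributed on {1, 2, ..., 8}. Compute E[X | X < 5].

5/2

Given X < 5, X is equally likely to be any of {1, 2, 3, 4}.
E[X | X < 5] = (1 + 2 + 3 + 4) / 4 = 5/2.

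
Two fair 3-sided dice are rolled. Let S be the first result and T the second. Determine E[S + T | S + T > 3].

14/3

Outcomes with S + T > 3: (1,3), (2,2), (2,3), (3,1), (3,2), (3,3), each with probability 1/9.
E[S + T | S + T > 3] = (4 + 4 + 5 + 4 + 5 + 6) / 6 = 14/3.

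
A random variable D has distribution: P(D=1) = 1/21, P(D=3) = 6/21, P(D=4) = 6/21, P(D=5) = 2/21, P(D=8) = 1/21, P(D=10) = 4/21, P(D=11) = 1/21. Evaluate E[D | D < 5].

43/13

P(D < 5) = 13/21.
Σ over the event: 1·1/21 + 3·2/7 + 4·2/7 = 43/21.
E[D | D < 5] = (43/21) / (13/21) = 43/13.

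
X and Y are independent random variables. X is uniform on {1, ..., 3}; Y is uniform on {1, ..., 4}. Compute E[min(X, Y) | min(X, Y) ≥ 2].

Outcomes with min(X, Y) ≥ 2: (2,2), (2,3), (2,4), (3,2), (3,3), (3,4), each with probability 1/12.
E[min(X, Y) | min(X, Y) ≥ 2] = (2 + 2 + 2 + 2 + 3 + 3) / 6 = 7/3.

7/3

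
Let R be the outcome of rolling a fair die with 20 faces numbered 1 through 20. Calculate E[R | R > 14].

35/2

Given R > 14, R is equally likely to be any of {15, 16, 17, 18, 19, 20}.
E[R | R > 14] = (15 + 16 + 17 + 18 + 19 + 20) / 6 = 35/2.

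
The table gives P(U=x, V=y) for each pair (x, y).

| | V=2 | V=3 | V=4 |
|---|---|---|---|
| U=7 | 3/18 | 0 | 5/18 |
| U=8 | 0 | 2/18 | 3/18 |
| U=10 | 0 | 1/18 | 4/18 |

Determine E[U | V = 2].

7

P(V = 2) = 1/6.
Σ U·P over the event = 7·(3/18) = 7/6.
E[U | V = 2] = (7/6) / (1/6) = 7.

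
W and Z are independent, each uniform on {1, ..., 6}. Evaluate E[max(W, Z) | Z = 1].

7/2

Outcomes with Z = 1: (1,1), (2,1), (3,1), (4,1), (5,1), (6,1), each with probability 1/36.
E[max(W, Z) | Z = 1] = (1 + 2 + 3 + 4 + 5 + 6) / 6 = 7/2.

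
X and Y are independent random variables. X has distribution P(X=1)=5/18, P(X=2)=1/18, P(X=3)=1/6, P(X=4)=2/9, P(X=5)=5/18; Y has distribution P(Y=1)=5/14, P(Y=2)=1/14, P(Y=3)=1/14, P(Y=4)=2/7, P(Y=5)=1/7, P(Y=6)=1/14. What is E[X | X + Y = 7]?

P(X + Y = 7) = 1/9.
Summing X·P(x,y) over outcomes with X + Y = 7 gives 43/126.
E[X | X + Y = 7] = (43/126) / (1/9) = 43/14.

43/14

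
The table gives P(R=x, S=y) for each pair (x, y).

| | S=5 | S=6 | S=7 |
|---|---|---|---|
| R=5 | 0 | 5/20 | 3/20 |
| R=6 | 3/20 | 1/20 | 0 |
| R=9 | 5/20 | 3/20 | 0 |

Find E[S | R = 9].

43/8

P(R = 9) = 2/5.
Summing S·P(R=x,S=y) over the conditioning event gives 43/20.
E[S | R = 9] = (43/20) / (2/5) = 43/8.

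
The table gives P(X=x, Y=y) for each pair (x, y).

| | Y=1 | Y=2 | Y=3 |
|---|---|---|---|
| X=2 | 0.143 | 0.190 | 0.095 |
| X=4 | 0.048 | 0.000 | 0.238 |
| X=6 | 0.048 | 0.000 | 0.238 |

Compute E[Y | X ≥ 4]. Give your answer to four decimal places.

2.6643

P(X ≥ 4) = 0.572.
Σ Y·P over the event = 1·(0.048) + 3·(0.238) + 1·(0.048) + 3·(0.238) = 1.524.
E[Y | X ≥ 4] = (1.524) / (0.572) = 2.6643.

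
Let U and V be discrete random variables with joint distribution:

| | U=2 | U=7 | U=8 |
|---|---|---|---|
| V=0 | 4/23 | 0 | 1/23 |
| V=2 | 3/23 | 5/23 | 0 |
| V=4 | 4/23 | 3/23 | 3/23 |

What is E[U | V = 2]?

41/8

P(V = 2) = 8/23.
Σ U·P over the event = 2·(3/23) + 7·(5/23) = 41/23.
E[U | V = 2] = (41/23) / (8/23) = 41/8.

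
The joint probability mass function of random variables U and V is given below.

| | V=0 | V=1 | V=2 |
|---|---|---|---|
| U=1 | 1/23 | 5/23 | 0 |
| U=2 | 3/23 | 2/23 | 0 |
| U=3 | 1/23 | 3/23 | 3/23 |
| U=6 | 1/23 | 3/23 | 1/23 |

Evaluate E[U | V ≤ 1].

52/19

P(V ≤ 1) = 19/23.
Σ U·P over the event = 1·(1/23) + 1·(5/23) + 2·(3/23) + 2·(2/23) + 3·(1/23) + 3·(3/23) + 6·(1/23) + 6·(3/23) = 52/23.
E[U | V ≤ 1] = (52/23) / (19/23) = 52/19.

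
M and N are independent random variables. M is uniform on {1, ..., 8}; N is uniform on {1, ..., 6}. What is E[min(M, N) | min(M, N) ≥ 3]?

P(min(M, N) ≥ 3) = 1/2.
Summing min(M,N)·P(x,y) over outcomes with min(M, N) ≥ 3 gives 49/24.
E[min(M, N) | min(M, N) ≥ 3] = (49/24) / (1/2) = 49/12.

49/12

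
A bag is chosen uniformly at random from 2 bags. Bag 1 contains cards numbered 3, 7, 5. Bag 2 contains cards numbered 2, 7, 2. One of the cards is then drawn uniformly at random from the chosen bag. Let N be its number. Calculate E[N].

E[N | bag 1] = (3+7+5)/3 = 5.
E[N | bag 2] = (2+7+2)/3 = 11/3.
E[N] = (1/2)·(5) + (1/2)·(11/3) = 13/3.

13/3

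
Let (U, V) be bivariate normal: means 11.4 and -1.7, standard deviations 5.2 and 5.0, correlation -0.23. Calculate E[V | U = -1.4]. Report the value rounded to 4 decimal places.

1.1308

E[V | U=x] = μ_V + ρ(σ_V/σ_U)(x − μ_U) for jointly normal variables.
E[V | U=-1.4] = -1.7 + (-0.23)·(5.0/5.2)·(-1.4 − (11.4)) = -1.7 + (-0.221154)·(-12.8) = 1.1308.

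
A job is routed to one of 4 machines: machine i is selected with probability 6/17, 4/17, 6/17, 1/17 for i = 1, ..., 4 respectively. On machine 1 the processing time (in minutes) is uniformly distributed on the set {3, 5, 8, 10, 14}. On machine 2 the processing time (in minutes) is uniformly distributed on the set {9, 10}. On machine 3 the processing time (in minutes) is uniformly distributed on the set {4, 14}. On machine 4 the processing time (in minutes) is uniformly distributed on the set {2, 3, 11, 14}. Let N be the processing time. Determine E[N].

295/34

E[N | machine 1] = (3+5+8+10+14)/5 = 8.
E[N | machine 2] = (9+10)/2 = 19/2.
E[N | machine 3] = (4+14)/2 = 9.
E[N | machine 4] = (2+3+11+14)/4 = 15/2.
E[N] = (6/17)·(8) + (4/17)·(19/2) + (6/17)·(9) + (1/17)·(15/2) = 295/34.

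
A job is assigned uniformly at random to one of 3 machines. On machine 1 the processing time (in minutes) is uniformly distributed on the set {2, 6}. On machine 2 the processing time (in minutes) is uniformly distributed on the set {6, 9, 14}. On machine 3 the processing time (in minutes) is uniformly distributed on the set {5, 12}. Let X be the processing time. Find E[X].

133/18

E[X | machine 1] = (2+6)/2 = 4.
E[X | machine 2] = (6+9+14)/3 = 29/3.
E[X | machine 3] = (5+12)/2 = 17/2.
By the law of total expectation,
E[X] = (1/3)·(4) + (1/3)·(29/3) + (1/3)·(17/2) = 133/18.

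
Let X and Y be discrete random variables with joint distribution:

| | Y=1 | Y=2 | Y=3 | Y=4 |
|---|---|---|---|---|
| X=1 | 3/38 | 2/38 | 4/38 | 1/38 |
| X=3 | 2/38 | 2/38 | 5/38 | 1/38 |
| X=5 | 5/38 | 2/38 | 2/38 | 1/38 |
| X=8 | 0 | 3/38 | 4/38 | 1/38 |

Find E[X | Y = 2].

P(Y = 2) = 9/38.
Σ X·P over the event = 1·(2/38) + 3·(2/38) + 5·(2/38) + 8·(3/38) = 21/19.
E[X | Y = 2] = (21/19) / (9/38) = 14/3.

14/3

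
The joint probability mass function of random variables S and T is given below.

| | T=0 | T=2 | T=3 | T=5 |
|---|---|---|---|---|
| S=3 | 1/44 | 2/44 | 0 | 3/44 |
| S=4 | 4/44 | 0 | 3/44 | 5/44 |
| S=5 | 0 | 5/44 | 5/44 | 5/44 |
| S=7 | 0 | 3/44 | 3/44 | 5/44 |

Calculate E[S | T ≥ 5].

89/18

P(T ≥ 5) = 9/22.
Summing S·P(S=x,T=y) over the conditioning event gives 89/44.
E[S | T ≥ 5] = (89/44) / (9/22) = 89/18.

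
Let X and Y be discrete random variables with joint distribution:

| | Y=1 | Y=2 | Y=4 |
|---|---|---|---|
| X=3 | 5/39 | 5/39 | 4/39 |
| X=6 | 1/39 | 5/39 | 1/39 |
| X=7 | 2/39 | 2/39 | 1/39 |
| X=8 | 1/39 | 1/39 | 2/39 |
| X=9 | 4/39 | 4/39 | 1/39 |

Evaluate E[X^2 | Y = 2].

P(Y = 2) = 17/39.
Summing X^2·P(X=x,Y=y) over the conditioning event gives 237/13.
E[X^2 | Y = 2] = (237/13) / (17/39) = 711/17.

711/17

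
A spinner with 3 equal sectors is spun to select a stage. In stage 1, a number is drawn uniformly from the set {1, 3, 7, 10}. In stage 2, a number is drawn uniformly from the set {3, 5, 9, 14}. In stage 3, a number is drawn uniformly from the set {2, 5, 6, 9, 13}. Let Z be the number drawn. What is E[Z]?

20/3

E[Z | stage 1] = (1+3+7+10)/4 = 21/4.
E[Z | stage 2] = (3+5+9+14)/4 = 31/4.
E[Z | stage 3] = (2+5+6+9+13)/5 = 7.
By the law of total expectation,
E[Z] = (1/3)·(21/4) + (1/3)·(31/4) + (1/3)·(7) = 20/3.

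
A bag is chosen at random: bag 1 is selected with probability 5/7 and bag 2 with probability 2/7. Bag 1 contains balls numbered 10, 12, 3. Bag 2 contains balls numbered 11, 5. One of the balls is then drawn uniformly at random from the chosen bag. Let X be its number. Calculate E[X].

173/21

E[X | bag 1] = (10+12+3)/3 = 25/3.
E[X | bag 2] = (11+5)/2 = 8.
E[X] = (5/7)·(25/3) + (2/7)·(8) = 173/21.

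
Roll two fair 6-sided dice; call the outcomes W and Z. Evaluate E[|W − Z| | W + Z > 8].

Outcomes with W + Z > 8: (3,6), (4,5), (4,6), (5,4), (5,5), (5,6), (6,3), (6,4), (6,5), (6,6), each with probability 1/36.
E[|W − Z| | W + Z > 8] = (3 + 1 + 2 + 1 + 0 + 1 + 3 + 2 + 1 + 0) / 10 = 7/5.

7/5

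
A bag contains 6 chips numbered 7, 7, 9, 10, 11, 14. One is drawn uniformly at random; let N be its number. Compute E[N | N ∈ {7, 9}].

23/3

P(N ∈ {7, 9}) = 1/2.
Σ over the event: 7·1/3 + 9·1/6 = 23/6.
E[N | N ∈ {7, 9}] = (23/6) / (1/2) = 23/3.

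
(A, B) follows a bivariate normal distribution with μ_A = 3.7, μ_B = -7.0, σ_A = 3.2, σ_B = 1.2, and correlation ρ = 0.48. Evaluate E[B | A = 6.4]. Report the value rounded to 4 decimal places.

-6.5140

The regression of B on A has slope ρ·σ_B/σ_A and passes through (μ_A, μ_B).
E[B | A=6.4] = -7.0 + (0.48)·(1.2/3.2)·(6.4 − (3.7)) = -7.0 + (0.18)·(2.7) = -6.5140.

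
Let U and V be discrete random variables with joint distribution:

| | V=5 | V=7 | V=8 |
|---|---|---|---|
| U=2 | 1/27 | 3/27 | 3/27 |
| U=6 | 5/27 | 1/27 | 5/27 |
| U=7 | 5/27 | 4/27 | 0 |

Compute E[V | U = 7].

53/9

P(U = 7) = 1/3.
Σ V·P over the event = 5·(5/27) + 7·(4/27) = 53/27.
E[V | U = 7] = (53/27) / (1/3) = 53/9.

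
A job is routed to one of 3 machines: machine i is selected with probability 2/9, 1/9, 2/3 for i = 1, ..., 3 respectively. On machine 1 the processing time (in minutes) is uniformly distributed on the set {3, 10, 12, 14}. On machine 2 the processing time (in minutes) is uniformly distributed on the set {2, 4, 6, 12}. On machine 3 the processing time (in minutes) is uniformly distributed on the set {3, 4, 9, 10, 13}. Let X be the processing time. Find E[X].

241/30

E[X | machine 1] = (3+10+12+14)/4 = 39/4.
E[X | machine 2] = (2+4+6+12)/4 = 6.
E[X | machine 3] = (3+4+9+10+13)/5 = 39/5.
E[X] = (2/9)·(39/4) + (1/9)·(6) + (2/3)·(39/5) = 241/30.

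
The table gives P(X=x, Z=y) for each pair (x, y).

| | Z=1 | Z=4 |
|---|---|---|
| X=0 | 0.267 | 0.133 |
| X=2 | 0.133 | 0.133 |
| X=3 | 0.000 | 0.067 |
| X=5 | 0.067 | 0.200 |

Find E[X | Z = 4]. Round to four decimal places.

2.7523

P(Z = 4) = 0.533.
Σ X·P over the event = 0·(0.133) + 2·(0.133) + 3·(0.067) + 5·(0.200) = 1.467.
E[X | Z = 4] = (1.467) / (0.533) = 2.7523.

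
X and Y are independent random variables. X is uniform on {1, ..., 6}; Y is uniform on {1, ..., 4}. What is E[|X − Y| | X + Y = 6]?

Outcomes with X + Y = 6: (2,4), (3,3), (4,2), (5,1), each with probability 1/24.
E[|X − Y| | X + Y = 6] = (2 + 0 + 2 + 4) / 4 = 2.

2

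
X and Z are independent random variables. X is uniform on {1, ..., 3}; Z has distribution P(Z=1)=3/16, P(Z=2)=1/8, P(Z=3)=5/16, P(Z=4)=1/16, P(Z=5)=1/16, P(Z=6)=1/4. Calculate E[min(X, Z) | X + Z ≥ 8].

P(X + Z ≥ 8) = 3/16.
Summing min(X,Z)·P(x,y) over outcomes with X + Z ≥ 8 gives 23/48.
E[min(X, Z) | X + Z ≥ 8] = (23/48) / (3/16) = 23/9.

23/9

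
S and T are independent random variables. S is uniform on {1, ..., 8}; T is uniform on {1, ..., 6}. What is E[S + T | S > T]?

79/9

P(S > T) = 9/16.
Summing (S+T)·P(x,y) over outcomes with S > T gives 79/16.
E[S + T | S > T] = (79/16) / (9/16) = 79/9.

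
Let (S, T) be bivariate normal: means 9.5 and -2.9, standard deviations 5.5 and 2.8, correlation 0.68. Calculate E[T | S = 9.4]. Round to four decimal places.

For a bivariate normal, E[T | S=x] = μ_T + ρ·(σ_T/σ_S)·(x − μ_S).
E[T | S=9.4] = -2.9 + (0.68)·(2.8/5.5)·(9.4 − (9.5)) = -2.9 + (0.34618)·(-0.1) = -2.9346.

-2.9346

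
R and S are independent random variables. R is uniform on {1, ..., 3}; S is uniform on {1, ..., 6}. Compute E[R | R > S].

8/3

Outcomes with R > S: (2,1), (3,1), (3,2), each with probability 1/18.
E[R | R > S] = (2 + 3 + 3) / 3 = 8/3.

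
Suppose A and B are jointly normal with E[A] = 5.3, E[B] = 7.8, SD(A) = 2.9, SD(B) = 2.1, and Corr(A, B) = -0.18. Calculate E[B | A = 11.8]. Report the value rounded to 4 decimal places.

E[B | A=x] = μ_B + ρ(σ_B/σ_A)(x − μ_A) for jointly normal variables.
E[B | A=11.8] = 7.8 + (-0.18)·(2.1/2.9)·(11.8 − (5.3)) = 7.8 + (-0.13034)·(6.5) = 6.9528.

6.9528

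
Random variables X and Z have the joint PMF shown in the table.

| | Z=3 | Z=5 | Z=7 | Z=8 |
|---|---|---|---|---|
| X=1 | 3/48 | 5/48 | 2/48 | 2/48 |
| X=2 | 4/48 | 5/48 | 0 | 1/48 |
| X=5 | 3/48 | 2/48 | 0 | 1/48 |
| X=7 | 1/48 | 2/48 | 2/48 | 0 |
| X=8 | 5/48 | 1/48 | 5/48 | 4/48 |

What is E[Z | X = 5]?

9/2

P(X = 5) = 1/8.
Summing Z·P(X=x,Z=y) over the conditioning event gives 9/16.
E[Z | X = 5] = (9/16) / (1/8) = 9/2.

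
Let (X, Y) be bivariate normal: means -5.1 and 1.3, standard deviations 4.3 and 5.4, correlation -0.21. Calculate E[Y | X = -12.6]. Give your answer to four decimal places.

3.2779

For a bivariate normal, E[Y | X=x] = μ_Y + ρ·(σ_Y/σ_X)·(x − μ_X).
E[Y | X=-12.6] = 1.3 + (-0.21)·(5.4/4.3)·(-12.6 − (-5.1)) = 1.3 + (-0.26372)·(-7.5) = 3.2779.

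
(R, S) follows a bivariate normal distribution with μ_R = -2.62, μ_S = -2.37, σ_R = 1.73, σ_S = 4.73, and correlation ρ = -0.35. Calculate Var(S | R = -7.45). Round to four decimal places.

For a bivariate normal, Var(S | R=x) = σ_S²(1 − ρ²).
Var(S | R=-7.45) = (4.73)²·(1 − (-0.35)²) = 22.3729·0.8775 = 19.6322.

19.6322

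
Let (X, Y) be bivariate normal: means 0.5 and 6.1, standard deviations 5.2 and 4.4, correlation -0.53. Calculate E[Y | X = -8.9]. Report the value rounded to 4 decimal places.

10.3155

E[Y | X=x] = μ_Y + ρ(σ_Y/σ_X)(x − μ_X) for jointly normal variables.
E[Y | X=-8.9] = 6.1 + (-0.53)·(4.4/5.2)·(-8.9 − (0.5)) = 6.1 + (-0.44846)·(-9.4) = 10.3155.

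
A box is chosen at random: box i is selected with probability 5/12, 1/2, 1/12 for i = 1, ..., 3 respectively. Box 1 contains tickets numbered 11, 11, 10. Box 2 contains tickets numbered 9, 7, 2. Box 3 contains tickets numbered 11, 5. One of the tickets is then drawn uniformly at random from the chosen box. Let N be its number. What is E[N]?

73/9

E[N | box 1] = (11+11+10)/3 = 32/3.
E[N | box 2] = (9+7+2)/3 = 6.
E[N | box 3] = (11+5)/2 = 8.
E[N] = (5/12)·(32/3) + (1/2)·(6) + (1/12)·(8) = 73/9.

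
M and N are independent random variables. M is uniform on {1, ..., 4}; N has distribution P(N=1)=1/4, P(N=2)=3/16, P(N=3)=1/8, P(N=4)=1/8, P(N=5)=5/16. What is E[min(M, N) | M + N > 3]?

114/53

P(M + N > 3) = 53/64.
Summing min(M,N)·P(x,y) over outcomes with M + N > 3 gives 57/32.
E[min(M, N) | M + N > 3] = (57/32) / (53/64) = 114/53.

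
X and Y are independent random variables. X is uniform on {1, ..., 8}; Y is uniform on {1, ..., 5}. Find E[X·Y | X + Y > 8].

71/3

P(X + Y > 8) = 3/8.
Summing XY·P(x,y) over outcomes with X + Y > 8 gives 71/8.
E[X·Y | X + Y > 8] = (71/8) / (3/8) = 71/3.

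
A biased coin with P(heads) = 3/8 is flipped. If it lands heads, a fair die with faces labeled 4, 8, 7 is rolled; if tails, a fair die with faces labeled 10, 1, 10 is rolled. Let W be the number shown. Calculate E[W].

27/4

E[W | heads] = (4+8+7)/3 = 19/3.
E[W | tails] = (10+1+10)/3 = 7.
E[W] = (3/8)·(19/3) + (5/8)·(7) = 27/4.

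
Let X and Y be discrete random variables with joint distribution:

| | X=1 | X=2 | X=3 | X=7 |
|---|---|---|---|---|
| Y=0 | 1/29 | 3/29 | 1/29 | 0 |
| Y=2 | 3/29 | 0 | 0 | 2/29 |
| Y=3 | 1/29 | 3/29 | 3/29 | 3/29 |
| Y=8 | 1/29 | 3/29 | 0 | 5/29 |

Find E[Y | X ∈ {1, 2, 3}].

59/19

P(X ∈ {1, 2, 3}) = 19/29.
Summing Y·P(X=x,Y=y) over the conditioning event gives 59/29.
E[Y | X ∈ {1, 2, 3}] = (59/29) / (19/29) = 59/19.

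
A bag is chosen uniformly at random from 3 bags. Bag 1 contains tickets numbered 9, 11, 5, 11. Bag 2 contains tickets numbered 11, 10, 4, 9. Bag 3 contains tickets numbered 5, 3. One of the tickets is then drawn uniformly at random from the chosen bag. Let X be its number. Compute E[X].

E[X | bag 1] = (9+11+5+11)/4 = 9.
E[X | bag 2] = (11+10+4+9)/4 = 17/2.
E[X | bag 3] = (5+3)/2 = 4.
E[X] = (1/3)·(9) + (1/3)·(17/2) + (1/3)·(4) = 43/6.

43/6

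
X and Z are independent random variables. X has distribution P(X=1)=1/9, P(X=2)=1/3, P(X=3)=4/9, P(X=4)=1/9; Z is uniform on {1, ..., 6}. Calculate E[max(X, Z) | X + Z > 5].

151/32

P(X + Z > 5) = 16/27.
Summing max(X,Z)·P(x,y) over outcomes with X + Z > 5 gives 151/54.
E[max(X, Z) | X + Z > 5] = (151/54) / (16/27) = 151/32.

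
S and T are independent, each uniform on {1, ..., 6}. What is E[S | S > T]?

14/3

P(S > T) = 5/12.
Summing S·P(x,y) over outcomes with S > T gives 35/18.
E[S | S > T] = (35/18) / (5/12) = 14/3.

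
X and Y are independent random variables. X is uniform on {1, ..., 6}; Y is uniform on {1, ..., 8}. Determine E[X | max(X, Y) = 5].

35/9

P(max(X, Y) = 5) = 3/16.
Summing X·P(x,y) over outcomes with max(X, Y) = 5 gives 35/48.
E[X | max(X, Y) = 5] = (35/48) / (3/16) = 35/9.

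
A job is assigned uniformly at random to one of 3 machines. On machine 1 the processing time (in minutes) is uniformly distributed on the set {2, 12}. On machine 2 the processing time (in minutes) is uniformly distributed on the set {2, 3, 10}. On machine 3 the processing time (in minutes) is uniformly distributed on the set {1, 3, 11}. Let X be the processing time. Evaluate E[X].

E[X | machine 1] = (2+12)/2 = 7.
E[X | machine 2] = (2+3+10)/3 = 5.
E[X | machine 3] = (1+3+11)/3 = 5.
By the law of total expectation,
E[X] = (1/3)·(7) + (1/3)·(5) + (1/3)·(5) = 17/3.

17/3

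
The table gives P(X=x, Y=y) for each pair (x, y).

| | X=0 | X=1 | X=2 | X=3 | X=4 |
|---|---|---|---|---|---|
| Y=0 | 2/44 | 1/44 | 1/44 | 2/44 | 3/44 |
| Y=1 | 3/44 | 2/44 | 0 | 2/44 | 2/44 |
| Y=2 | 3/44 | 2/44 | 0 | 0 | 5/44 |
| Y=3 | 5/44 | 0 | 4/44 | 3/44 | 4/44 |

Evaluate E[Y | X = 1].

P(X = 1) = 5/44.
Σ Y·P over the event = 0·(1/44) + 1·(2/44) + 2·(2/44) = 3/22.
E[Y | X = 1] = (3/22) / (5/44) = 6/5.

6/5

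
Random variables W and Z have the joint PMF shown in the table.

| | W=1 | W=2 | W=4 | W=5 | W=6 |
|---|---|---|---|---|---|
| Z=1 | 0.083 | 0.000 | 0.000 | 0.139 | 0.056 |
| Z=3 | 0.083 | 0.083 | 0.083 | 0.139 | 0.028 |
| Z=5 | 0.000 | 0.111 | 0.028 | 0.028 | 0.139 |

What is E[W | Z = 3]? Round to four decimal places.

3.4712

P(Z = 3) = 0.416.
Σ W·P over the event = 1·(0.083) + 2·(0.083) + 4·(0.083) + 5·(0.139) + 6·(0.028) = 1.444.
E[W | Z = 3] = (1.444) / (0.416) = 3.4712.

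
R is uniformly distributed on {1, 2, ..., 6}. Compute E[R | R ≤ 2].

Given R ≤ 2, R is equally likely to be any of {1, 2}.
E[R | R ≤ 2] = (1 + 2) / 2 = 3/2.

3/2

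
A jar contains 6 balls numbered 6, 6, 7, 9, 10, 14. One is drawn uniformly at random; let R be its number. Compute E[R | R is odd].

8

P(R is odd) = 1/3.
Σ over the event: 7·1/6 + 9·1/6 = 8/3.
E[R | R is odd] = (8/3) / (1/3) = 8.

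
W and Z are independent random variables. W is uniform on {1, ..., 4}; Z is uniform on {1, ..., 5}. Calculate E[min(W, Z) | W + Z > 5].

P(W + Z > 5) = 1/2.
Summing min(W,Z)·P(x,y) over outcomes with W + Z > 5 gives 27/20.
E[min(W, Z) | W + Z > 5] = (27/20) / (1/2) = 27/10.

27/10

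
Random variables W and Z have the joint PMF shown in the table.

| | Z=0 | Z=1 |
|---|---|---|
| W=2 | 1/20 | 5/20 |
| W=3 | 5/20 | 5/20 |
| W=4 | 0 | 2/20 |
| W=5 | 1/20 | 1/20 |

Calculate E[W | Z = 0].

P(Z = 0) = 7/20.
Σ W·P over the event = 2·(1/20) + 3·(5/20) + 5·(1/20) = 11/10.
E[W | Z = 0] = (11/10) / (7/20) = 22/7.

22/7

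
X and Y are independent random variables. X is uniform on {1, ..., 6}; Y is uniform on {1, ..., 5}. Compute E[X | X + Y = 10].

Outcomes with X + Y = 10: (5,5), (6,4), each with probability 1/30.
E[X | X + Y = 10] = (5 + 6) / 2 = 11/2.

11/2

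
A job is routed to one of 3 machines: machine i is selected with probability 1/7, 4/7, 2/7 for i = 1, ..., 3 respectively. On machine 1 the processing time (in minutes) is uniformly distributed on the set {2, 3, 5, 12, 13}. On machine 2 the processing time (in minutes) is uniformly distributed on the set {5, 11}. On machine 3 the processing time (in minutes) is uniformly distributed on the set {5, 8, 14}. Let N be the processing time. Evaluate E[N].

57/7

E[N | machine 1] = (2+3+5+12+13)/5 = 7.
E[N | machine 2] = (5+11)/2 = 8.
E[N | machine 3] = (5+8+14)/3 = 9.
By the law of total expectation,
E[N] = (1/7)·(7) + (4/7)·(8) + (2/7)·(9) = 57/7.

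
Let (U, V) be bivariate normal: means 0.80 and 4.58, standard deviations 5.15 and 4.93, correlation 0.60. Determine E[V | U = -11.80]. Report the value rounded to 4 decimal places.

-2.6570

For a bivariate normal, E[V | U=x] = μ_V + ρ·(σ_V/σ_U)·(x − μ_U).
E[V | U=-11.80] = 4.58 + (0.60)·(4.93/5.15)·(-11.80 − (0.80)) = 4.58 + (0.574369)·(-12.6) = -2.6570.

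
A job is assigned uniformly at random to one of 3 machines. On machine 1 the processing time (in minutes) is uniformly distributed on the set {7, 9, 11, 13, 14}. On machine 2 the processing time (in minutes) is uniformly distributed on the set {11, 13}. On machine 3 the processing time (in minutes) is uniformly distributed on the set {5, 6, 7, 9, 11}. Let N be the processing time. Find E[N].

152/15

E[N | machine 1] = (7+9+11+13+14)/5 = 54/5.
E[N | machine 2] = (11+13)/2 = 12.
E[N | machine 3] = (5+6+7+9+11)/5 = 38/5.
E[N] = (1/3)·(54/5) + (1/3)·(12) + (1/3)·(38/5) = 152/15.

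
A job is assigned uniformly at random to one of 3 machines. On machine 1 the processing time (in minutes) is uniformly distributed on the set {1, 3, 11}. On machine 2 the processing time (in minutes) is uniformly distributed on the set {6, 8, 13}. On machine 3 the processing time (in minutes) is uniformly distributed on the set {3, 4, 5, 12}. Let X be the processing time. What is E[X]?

20/3

E[X | machine 1] = (1+3+11)/3 = 5.
E[X | machine 2] = (6+8+13)/3 = 9.
E[X | machine 3] = (3+4+5+12)/4 = 6.
E[X] = (1/3)·(5) + (1/3)·(9) + (1/3)·(6) = 20/3.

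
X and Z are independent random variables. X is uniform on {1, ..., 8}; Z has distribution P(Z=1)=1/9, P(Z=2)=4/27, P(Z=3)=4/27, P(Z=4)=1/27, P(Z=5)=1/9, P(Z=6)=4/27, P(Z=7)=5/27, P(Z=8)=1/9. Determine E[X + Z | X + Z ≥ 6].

P(X + Z ≥ 6) = 61/72.
Summing (X+Z)·P(x,y) over outcomes with X + Z ≥ 6 gives 1841/216.
E[X + Z | X + Z ≥ 6] = (1841/216) / (61/72) = 1841/183.

1841/183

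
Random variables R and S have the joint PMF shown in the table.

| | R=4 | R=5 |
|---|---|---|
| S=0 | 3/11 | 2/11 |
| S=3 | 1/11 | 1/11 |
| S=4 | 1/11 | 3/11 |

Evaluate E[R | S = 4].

P(S = 4) = 4/11.
Summing R·P(R=x,S=y) over the conditioning event gives 19/11.
E[R | S = 4] = (19/11) / (4/11) = 19/4.

19/4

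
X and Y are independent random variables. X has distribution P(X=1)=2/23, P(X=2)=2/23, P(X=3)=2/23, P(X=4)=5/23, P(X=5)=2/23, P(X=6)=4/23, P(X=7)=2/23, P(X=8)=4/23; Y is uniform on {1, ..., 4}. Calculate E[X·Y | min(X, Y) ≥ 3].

P(min(X, Y) ≥ 3) = 19/46.
Summing XY·P(x,y) over outcomes with min(X, Y) ≥ 3 gives 371/46.
E[X·Y | min(X, Y) ≥ 3] = (371/46) / (19/46) = 371/19.

371/19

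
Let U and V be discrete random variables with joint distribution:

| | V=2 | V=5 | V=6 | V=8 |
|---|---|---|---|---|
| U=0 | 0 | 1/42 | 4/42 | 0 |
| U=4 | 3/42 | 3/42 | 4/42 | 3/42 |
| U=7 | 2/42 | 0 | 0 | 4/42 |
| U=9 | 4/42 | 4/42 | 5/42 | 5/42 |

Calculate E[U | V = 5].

P(V = 5) = 4/21.
Σ U·P over the event = 0·(1/42) + 4·(3/42) + 9·(4/42) = 8/7.
E[U | V = 5] = (8/7) / (4/21) = 6.

6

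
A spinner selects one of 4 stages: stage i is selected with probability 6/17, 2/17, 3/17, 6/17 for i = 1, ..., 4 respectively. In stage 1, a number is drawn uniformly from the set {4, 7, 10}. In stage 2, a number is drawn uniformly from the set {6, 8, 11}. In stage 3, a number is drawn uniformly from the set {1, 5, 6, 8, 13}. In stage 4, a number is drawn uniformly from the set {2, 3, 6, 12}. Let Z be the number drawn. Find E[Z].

E[Z | stage 1] = (4+7+10)/3 = 7.
E[Z | stage 2] = (6+8+11)/3 = 25/3.
E[Z | stage 3] = (1+5+6+8+13)/5 = 33/5.
E[Z | stage 4] = (2+3+6+12)/4 = 23/4.
E[Z] = (6/17)·(7) + (2/17)·(25/3) + (3/17)·(33/5) + (6/17)·(23/4) = 3389/510.

3389/510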